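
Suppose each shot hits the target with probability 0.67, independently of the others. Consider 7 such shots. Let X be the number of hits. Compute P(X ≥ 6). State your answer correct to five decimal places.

X ~ Binomial(7, 0.67); P(X ≥ 6) = Σ C(7,k) p^k (1−p)^(7−k) over k:
  k=6: C(7,6)·0.67^6·0.33^1 = 0.2089589
  k=7: C(7,7)·0.67^7·0.33^0 = 0.0606071
Total = 0.2695660

0.26957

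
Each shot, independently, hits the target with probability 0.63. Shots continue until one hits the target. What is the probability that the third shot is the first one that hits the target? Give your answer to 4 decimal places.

Geometric (trials to first success), p = 0.63.
P(Y = 3) = (1−p)^2 · p = 0.1369 · 0.63 = 0.086247

0.0862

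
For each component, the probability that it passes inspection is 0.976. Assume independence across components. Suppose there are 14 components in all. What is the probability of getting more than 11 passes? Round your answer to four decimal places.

0.9959

X ~ Binomial(14, 0.976); P(X ≥ 12) = Σ C(14,k) p^k (1−p)^(14−k) over k:
  k=12: C(14,12)·0.976^12·0.024^2 = 0.039162
  k=13: C(14,13)·0.976^13·0.024^1 = 0.245012
  k=14: C(14,14)·0.976^14·0.024^0 = 0.711701
Total = 0.995874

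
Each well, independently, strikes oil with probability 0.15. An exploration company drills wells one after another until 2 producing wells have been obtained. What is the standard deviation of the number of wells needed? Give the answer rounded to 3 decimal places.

8.692

Y = total wells until the second success; negative binomial with r=2, p=0.15.
SD(Y) = √[r(1−p)/p²] = √(75.55556) = 8.69227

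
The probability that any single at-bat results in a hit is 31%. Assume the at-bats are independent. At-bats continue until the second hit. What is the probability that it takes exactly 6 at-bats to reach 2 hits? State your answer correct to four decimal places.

0.1089

Y = trial on which the second success occurs; negative binomial, r=2, p=0.31.
P(Y=6) = C(5,1) · p^2 · (1−p)^4
= 5 · 0.0961 · 0.22667 = 0.108916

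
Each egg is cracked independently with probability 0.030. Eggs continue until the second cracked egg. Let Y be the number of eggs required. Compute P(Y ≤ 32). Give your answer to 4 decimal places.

Finishing within 32 eggs ⇔ at least 2 successes in the first 32. With X ~ Binomial(32, 0.03), P(Y ≤ 32) = 1 − P(X ≤ 1).
  k=0: C(32,0)·0.03^0·0.97^32 = 0.377308
  k=1: C(32,1)·0.03^1·0.97^31 = 0.373418
1 − 0.750725 = 0.249275

0.2493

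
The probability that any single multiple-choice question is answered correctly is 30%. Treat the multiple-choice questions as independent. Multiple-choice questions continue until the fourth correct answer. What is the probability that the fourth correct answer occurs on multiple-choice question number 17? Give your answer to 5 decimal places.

0.04395

Y = trial on which the fourth success occurs; negative binomial, r=4, p=0.30.
P(Y=17) = C(16,3) · p^4 · (1−p)^13
= 560 · 0.0081 · 0.0096889 = 0.0439489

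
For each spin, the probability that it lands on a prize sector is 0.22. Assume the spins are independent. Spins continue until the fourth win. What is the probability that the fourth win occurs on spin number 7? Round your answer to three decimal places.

Y = trial on which the fourth success occurs; negative binomial, r=4, p=0.22.
P(Y=7) = C(6,3) · p^4 · (1−p)^3
= 20 · 0.0023426 · 0.47455 = 0.02223

0.022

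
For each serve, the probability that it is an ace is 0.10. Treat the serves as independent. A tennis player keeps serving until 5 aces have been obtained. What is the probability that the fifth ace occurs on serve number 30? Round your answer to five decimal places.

Y = trial on which the fifth success occurs; negative binomial, r=5, p=0.10.
P(Y=30) = C(29,4) · p^5 · (1−p)^25
= 23751 · 1e-05 · 0.07179 = 0.0170508

0.01705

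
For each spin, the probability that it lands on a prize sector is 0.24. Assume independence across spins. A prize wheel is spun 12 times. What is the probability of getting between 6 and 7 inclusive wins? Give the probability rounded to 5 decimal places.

X ~ Binomial(12, 0.24); P(6 ≤ X ≤ 7) = Σ C(12,k) p^k (1−p)^(12−k) over k:
  k=6: C(12,6)·0.24^6·0.76^6 = 0.0340268
  k=7: C(12,7)·0.24^7·0.76^5 = 0.0092103
Total = 0.0432370

0.04324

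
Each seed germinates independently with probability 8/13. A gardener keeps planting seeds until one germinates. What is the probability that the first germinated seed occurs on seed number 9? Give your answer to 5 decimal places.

Geometric (trials to first success), p = 0.615385.
P(Y = 9) = (1−p)^8 · p = 0.00047887 · 0.615385 = 0.0002947

0.00029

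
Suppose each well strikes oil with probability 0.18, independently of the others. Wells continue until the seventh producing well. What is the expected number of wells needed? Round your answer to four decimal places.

Y = total wells until the seventh success; negative binomial with r=7, p=0.18.
E[Y] = r / p = 7 / 0.18 = 38.888889

38.8889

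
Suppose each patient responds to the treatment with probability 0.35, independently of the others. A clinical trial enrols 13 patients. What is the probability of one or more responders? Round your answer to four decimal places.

0.9963

P(at least one) = 1 − P(none) = 1 − (1 − 0.35)^13
= 1 − 0.003697 = 0.996303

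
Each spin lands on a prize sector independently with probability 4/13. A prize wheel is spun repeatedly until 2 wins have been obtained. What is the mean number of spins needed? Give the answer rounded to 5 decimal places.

Y = total spins until the second success; negative binomial with r=2, p=0.307692.
E[Y] = r / p = 2 / 0.307692 = 6.5000000

6.50000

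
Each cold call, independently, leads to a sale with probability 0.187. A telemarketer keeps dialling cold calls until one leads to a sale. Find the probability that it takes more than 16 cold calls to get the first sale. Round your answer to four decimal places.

Y = number of cold calls to the first success; geometric, p = 0.187.
P(Y > 16) = P(first 16 all fail) = (1−p)^16 = 0.036429

0.0364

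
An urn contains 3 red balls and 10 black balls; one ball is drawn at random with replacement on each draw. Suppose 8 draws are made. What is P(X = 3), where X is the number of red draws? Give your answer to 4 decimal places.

X ~ Binomial(n=8, p=0.230769).
P(X=3) = C(8,3) · p^3 · (1−p)^5
= 56 · 0.012289 · 0.26933 = 0.185355

0.1854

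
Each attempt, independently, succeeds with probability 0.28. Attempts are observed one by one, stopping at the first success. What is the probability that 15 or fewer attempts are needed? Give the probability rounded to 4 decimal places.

Y = number of attempts to the first success; geometric, p = 0.28.
P(Y ≤ 15) = 1 − (1−p)^15 = 1 − 0.007244 = 0.992756

0.9928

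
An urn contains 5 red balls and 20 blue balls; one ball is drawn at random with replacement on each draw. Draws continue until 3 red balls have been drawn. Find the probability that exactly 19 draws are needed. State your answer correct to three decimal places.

0.034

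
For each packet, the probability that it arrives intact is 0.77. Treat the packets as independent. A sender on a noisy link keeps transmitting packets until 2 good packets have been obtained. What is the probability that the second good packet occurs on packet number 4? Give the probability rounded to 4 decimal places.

0.0941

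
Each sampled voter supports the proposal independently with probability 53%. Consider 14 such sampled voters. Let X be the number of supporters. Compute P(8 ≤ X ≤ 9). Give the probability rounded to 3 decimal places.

X ~ Binomial(14, 0.53); P(8 ≤ X ≤ 9) = Σ C(14,k) p^k (1−p)^(14−k) over k:
  k=8: C(14,8)·0.53^8·0.47^6 = 0.20153
  k=9: C(14,9)·0.53^9·0.47^5 = 0.15151
Total = 0.35304

0.353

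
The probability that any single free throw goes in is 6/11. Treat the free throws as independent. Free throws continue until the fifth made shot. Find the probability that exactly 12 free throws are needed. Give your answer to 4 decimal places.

0.0639

Y = trial on which the fifth success occurs; negative binomial, r=5, p=0.545455.
P(Y=12) = C(11,4) · p^5 · (1−p)^7
= 330 · 0.048283 · 0.004009 = 0.063878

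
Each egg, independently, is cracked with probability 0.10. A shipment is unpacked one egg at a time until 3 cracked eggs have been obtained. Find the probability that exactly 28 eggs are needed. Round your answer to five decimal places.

Y = trial on which the third success occurs; negative binomial, r=3, p=0.10.
P(Y=28) = C(27,2) · p^3 · (1−p)^25
= 351 · 0.001 · 0.07179 = 0.0251982

0.02520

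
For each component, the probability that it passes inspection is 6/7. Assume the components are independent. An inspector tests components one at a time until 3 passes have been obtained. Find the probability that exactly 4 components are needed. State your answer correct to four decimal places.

0.2699

Y = trial on which the third success occurs; negative binomial, r=3, p=0.857143.
P(Y=4) = C(3,2) · p^3 · (1−p)^1
= 3 · 0.62974 · 0.14286 = 0.269888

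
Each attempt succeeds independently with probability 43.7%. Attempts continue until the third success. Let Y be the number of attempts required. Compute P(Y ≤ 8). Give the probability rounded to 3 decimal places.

0.757

Finishing within 8 attempts ⇔ at least 3 successes in the first 8. With X ~ Binomial(8, 0.437), P(Y ≤ 8) = 1 − P(X ≤ 2).
  k=0: C(8,0)·0.437^0·0.563^8 = 0.01009
  k=1: C(8,1)·0.437^1·0.563^7 = 0.06268
  k=2: C(8,2)·0.437^2·0.563^6 = 0.17028
1 − 0.24306 = 0.75694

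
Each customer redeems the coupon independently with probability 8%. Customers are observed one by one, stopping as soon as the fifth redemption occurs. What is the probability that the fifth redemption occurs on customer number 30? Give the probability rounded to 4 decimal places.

0.0097

Y = trial on which the fifth success occurs; negative binomial, r=5, p=0.08.
P(Y=30) = C(29,4) · p^5 · (1−p)^25
= 23751 · 3.2768e-06 · 0.12436 = 0.009679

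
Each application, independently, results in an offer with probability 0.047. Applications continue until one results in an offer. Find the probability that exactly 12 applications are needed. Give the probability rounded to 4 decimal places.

0.0277

Geometric (trials to first success), p = 0.047.
P(Y = 12) = (1−p)^11 · p = 0.58887 · 0.047 = 0.027677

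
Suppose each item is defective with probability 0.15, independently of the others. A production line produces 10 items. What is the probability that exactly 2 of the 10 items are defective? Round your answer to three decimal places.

X ~ Binomial(n=10, p=0.15).
P(X=2) = C(10,2) · p^2 · (1−p)^8
= 45 · 0.0225 · 0.27249 = 0.27590

0.276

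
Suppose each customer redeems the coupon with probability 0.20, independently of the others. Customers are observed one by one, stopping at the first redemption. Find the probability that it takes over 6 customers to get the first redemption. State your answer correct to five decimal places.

0.26214

Y = number of customers to the first success; geometric, p = 0.20.
P(Y > 6) = P(first 6 all fail) = (1−p)^6 = 0.2621440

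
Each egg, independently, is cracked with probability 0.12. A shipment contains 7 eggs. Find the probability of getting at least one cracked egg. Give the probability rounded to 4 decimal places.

0.5913

P(at least one) = 1 − P(none) = 1 − (1 − 0.12)^7
= 1 − 0.408676 = 0.591324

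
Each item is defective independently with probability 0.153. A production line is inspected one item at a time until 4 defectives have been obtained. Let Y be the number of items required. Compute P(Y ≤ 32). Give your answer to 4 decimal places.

Finishing within 32 items ⇔ at least 4 successes in the first 32. With X ~ Binomial(32, 0.153), P(Y ≤ 32) = 1 − P(X ≤ 3).
  k=0: C(32,0)·0.153^0·0.847^32 = 0.004923
  k=1: C(32,1)·0.153^1·0.847^31 = 0.028459
  k=2: C(32,2)·0.153^2·0.847^30 = 0.079683
  k=3: C(32,3)·0.153^3·0.847^29 = 0.143938
1 − 0.257004 = 0.742996

0.7430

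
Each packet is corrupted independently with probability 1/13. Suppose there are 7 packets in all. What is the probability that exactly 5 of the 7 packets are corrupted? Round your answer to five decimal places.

0.00005

X ~ Binomial(n=7, p=0.076923).
P(X=5) = C(7,5) · p^5 · (1−p)^2
= 21 · 2.6933e-06 · 0.85207 = 0.0000482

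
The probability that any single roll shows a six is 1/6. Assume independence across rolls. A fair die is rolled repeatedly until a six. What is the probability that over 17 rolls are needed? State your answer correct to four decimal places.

0.0451

Y = number of rolls to the first success; geometric, p = 0.166667.
P(Y > 17) = P(first 17 all fail) = (1−p)^17 = 0.045073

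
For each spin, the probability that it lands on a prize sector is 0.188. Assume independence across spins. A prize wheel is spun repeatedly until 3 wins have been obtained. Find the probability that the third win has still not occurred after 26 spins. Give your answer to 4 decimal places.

Needing more than 26 spins ⇔ fewer than 3 successes in the first 26. With X ~ Binomial(26, 0.188), P(Y > 26) = P(X ≤ 2).
  k=0: C(26,0)·0.188^0·0.812^26 = 0.004451
  k=1: C(26,1)·0.188^1·0.812^25 = 0.026794
  k=2: C(26,2)·0.188^2·0.812^24 = 0.077543
P(X ≤ 2) = 0.108788

0.1088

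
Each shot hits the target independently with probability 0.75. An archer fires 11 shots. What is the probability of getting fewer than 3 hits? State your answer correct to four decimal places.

0.0001

X ~ Binomial(11, 0.75); P(X ≤ 2) = Σ C(11,k) p^k (1−p)^(11−k) over k:
  k=0: C(11,0)·0.75^0·0.25^11 = 0.000000
  k=1: C(11,1)·0.75^1·0.25^10 = 0.000008
  k=2: C(11,2)·0.75^2·0.25^9 = 0.000118
Total = 0.000126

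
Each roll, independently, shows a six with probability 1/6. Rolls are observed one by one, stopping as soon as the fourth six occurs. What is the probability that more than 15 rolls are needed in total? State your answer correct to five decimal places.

0.76848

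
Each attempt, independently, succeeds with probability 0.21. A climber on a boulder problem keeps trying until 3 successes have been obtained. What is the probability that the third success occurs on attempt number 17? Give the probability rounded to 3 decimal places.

Y = trial on which the third success occurs; negative binomial, r=3, p=0.21.
P(Y=17) = C(16,2) · p^3 · (1−p)^14
= 120 · 0.009261 · 0.036879 = 0.04098

0.041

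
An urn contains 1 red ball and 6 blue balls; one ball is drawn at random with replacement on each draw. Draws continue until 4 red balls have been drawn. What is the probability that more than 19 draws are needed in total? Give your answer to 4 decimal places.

Needing more than 19 draws ⇔ fewer than 4 successes in the first 19. With X ~ Binomial(19, 0.142857), P(Y > 19) = P(X ≤ 3).
  k=0: C(19,0)·0.142857^0·0.857143^19 = 0.053458
  k=1: C(19,1)·0.142857^1·0.857143^18 = 0.169283
  k=2: C(19,2)·0.142857^2·0.857143^17 = 0.253925
  k=3: C(19,3)·0.142857^3·0.857143^16 = 0.239818
P(X ≤ 3) = 0.716483

0.7165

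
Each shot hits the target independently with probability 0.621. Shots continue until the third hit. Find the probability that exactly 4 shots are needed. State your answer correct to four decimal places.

0.2723

Y = trial on which the third success occurs; negative binomial, r=3, p=0.621.
P(Y=4) = C(3,2) · p^3 · (1−p)^1
= 3 · 0.23948 · 0.379 = 0.272292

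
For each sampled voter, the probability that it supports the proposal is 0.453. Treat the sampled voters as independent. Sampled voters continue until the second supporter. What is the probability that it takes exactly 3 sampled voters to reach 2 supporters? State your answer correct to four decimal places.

Y = trial on which the second success occurs; negative binomial, r=2, p=0.453.
P(Y=3) = C(2,1) · p^2 · (1−p)^1
= 2 · 0.20521 · 0.547 = 0.224499

0.2245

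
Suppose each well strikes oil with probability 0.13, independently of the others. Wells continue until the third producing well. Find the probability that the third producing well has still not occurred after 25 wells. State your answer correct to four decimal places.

Needing more than 25 wells ⇔ fewer than 3 successes in the first 25. With X ~ Binomial(25, 0.13), P(Y > 25) = P(X ≤ 2).
  k=0: C(25,0)·0.13^0·0.87^25 = 0.030760
  k=1: C(25,1)·0.13^1·0.87^24 = 0.114907
  k=2: C(25,2)·0.13^2·0.87^23 = 0.206040
P(X ≤ 2) = 0.351706

0.3517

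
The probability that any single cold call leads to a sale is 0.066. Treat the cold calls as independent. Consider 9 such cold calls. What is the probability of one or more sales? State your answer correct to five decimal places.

P(at least one) = 1 − P(none) = 1 − (1 − 0.066)^9
= 1 − 0.5409061 = 0.4590939

0.45909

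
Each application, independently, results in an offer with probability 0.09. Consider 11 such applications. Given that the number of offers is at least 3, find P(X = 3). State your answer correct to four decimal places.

0.8143

X ~ Binomial(11, 0.09). Want P(X=3 | X≥3) = P(X=3) / P(X≥3).
P(X=3) = C(11,3)·0.09^3·0.91^8 = 0.056564
P(X≥3) = 1 − 0.354369 − 0.385522 − 0.190643 = 0.069467
Ratio = 0.056564 / 0.069467 = 0.814266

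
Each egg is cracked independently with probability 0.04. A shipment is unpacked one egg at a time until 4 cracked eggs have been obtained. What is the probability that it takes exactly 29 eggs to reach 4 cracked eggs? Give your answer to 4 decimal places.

Y = trial on which the fourth success occurs; negative binomial, r=4, p=0.04.
P(Y=29) = C(28,3) · p^4 · (1−p)^25
= 3276 · 2.56e-06 · 0.3604 = 0.003022

0.0030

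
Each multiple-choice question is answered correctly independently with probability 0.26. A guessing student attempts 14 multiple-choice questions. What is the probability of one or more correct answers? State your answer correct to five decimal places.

P(at least one) = 1 − P(none) = 1 − (1 − 0.26)^14
= 1 − 0.0147654 = 0.9852346

0.98523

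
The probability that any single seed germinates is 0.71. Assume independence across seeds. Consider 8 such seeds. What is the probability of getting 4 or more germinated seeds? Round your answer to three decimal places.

0.949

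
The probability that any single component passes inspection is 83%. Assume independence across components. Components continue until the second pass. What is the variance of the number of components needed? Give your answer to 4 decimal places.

Y = total components until the second success; negative binomial with r=2, p=0.83.
Var(Y) = r(1−p)/p² = 2·0.17 / 0.83² = 0.493540

0.4935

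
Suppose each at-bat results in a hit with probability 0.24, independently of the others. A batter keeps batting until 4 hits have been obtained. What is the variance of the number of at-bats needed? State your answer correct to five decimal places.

52.77778

Y = total at-bats until the fourth success; negative binomial with r=4, p=0.24.
Var(Y) = r(1−p)/p² = 4·0.76 / 0.24² = 52.7777778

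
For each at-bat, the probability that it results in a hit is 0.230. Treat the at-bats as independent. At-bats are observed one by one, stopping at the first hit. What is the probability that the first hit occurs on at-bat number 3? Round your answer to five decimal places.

0.13637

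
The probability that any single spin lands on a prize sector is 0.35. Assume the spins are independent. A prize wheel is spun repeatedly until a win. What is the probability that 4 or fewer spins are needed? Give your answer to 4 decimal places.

Y = number of spins to the first success; geometric, p = 0.35.
P(Y ≤ 4) = 1 − (1−p)^4 = 1 − 0.178506 = 0.821494

0.8215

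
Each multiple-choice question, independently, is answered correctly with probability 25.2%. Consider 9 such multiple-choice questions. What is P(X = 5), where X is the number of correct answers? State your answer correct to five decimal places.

0.04008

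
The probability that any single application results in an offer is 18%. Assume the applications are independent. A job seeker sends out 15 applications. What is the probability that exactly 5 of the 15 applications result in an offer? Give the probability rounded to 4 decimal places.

X ~ Binomial(n=15, p=0.18).
P(X=5) = C(15,5) · p^5 · (1−p)^10
= 3003 · 0.00018896 · 0.13745 = 0.077993

0.0780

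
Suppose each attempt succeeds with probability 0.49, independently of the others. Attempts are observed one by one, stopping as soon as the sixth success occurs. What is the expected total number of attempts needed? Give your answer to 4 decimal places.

12.2449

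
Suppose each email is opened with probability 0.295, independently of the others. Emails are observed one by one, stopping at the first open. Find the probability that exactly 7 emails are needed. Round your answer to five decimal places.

0.03622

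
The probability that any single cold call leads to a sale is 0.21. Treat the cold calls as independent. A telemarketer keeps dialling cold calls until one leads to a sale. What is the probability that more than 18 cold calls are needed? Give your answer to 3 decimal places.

Y = number of cold calls to the first success; geometric, p = 0.21.
P(Y > 18) = P(first 18 all fail) = (1−p)^18 = 0.01436

0.014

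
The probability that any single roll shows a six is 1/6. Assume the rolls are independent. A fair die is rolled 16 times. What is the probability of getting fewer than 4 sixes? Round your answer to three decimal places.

0.729

X ~ Binomial(16, 0.166667); P(X ≤ 3) = Σ C(16,k) p^k (1−p)^(16−k) over k:
  k=0: C(16,0)·0.166667^0·0.833333^16 = 0.05409
  k=1: C(16,1)·0.166667^1·0.833333^15 = 0.17308
  k=2: C(16,2)·0.166667^2·0.833333^14 = 0.25962
  k=3: C(16,3)·0.166667^3·0.833333^13 = 0.24231
Total = 0.72910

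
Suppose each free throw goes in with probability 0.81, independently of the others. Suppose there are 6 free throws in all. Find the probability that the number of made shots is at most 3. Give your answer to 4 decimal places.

X ~ Binomial(6, 0.81); P(X ≤ 3) = Σ C(6,k) p^k (1−p)^(6−k) over k:
  k=0: C(6,0)·0.81^0·0.19^6 = 0.000047
  k=1: C(6,1)·0.81^1·0.19^5 = 0.001203
  k=2: C(6,2)·0.81^2·0.19^4 = 0.012826
  k=3: C(6,3)·0.81^3·0.19^3 = 0.072903
Total = 0.086979

0.0870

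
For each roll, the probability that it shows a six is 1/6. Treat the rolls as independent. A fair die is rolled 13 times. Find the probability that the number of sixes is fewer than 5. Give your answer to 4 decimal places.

0.9488

X ~ Binomial(13, 0.166667); P(X ≤ 4) = Σ C(13,k) p^k (1−p)^(13−k) over k:
  k=0: C(13,0)·0.166667^0·0.833333^13 = 0.093464
  k=1: C(13,1)·0.166667^1·0.833333^12 = 0.243006
  k=2: C(13,2)·0.166667^2·0.833333^11 = 0.291607
  k=3: C(13,3)·0.166667^3·0.833333^10 = 0.213845
  k=4: C(13,4)·0.166667^4·0.833333^9 = 0.106923
Total = 0.948845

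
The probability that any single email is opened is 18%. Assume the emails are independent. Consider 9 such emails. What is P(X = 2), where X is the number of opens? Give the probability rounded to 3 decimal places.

X ~ Binomial(n=9, p=0.18).
P(X=2) = C(9,2) · p^2 · (1−p)^7
= 36 · 0.0324 · 0.24929 = 0.29077

0.291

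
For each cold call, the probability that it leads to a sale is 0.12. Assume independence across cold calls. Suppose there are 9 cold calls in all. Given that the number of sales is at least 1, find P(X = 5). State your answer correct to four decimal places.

0.0028

X ~ Binomial(9, 0.12). Want P(X=5 | X≥1) = P(X=5) / P(X≥1).
P(X=5) = C(9,5)·0.12^5·0.88^4 = 0.001880
P(X≥1) = 1 − 0.316478 = 0.683522
Ratio = 0.001880 / 0.683522 = 0.002751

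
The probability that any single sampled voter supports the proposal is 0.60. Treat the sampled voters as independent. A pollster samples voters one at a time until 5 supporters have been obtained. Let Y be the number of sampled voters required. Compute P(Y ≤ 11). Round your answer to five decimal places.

0.90065

Finishing within 11 sampled voters ⇔ at least 5 successes in the first 11. With X ~ Binomial(11, 0.60), P(Y ≤ 11) = 1 − P(X ≤ 4).
  k=0: C(11,0)·0.60^0·0.40^11 = 0.0000419
  k=1: C(11,1)·0.60^1·0.40^10 = 0.0006921
  k=2: C(11,2)·0.60^2·0.40^9 = 0.0051905
  k=3: C(11,3)·0.60^3·0.40^8 = 0.0233570
  k=4: C(11,4)·0.60^4·0.40^7 = 0.0700711
1 − 0.0993526 = 0.9006474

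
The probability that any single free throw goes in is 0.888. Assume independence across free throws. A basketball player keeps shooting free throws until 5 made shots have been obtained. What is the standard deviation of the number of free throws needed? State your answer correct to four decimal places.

0.8427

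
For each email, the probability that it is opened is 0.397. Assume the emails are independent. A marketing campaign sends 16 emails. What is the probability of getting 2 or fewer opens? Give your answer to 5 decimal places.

X ~ Binomial(16, 0.397); P(X ≤ 2) = Σ C(16,k) p^k (1−p)^(16−k) over k:
  k=0: C(16,0)·0.397^0·0.603^16 = 0.0003055
  k=1: C(16,1)·0.397^1·0.603^15 = 0.0032186
  k=2: C(16,2)·0.397^2·0.603^14 = 0.0158930
Total = 0.0194171

0.01942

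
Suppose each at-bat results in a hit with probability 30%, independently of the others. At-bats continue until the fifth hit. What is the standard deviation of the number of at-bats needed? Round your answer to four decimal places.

Y = total at-bats until the fifth success; negative binomial with r=5, p=0.30.
SD(Y) = √[r(1−p)/p²] = √(38.888889) = 6.236096

6.2361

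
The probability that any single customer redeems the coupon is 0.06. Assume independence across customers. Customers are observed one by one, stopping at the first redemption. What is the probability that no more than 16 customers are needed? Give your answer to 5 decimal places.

Y = number of customers to the first success; geometric, p = 0.06.
P(Y ≤ 16) = 1 − (1−p)^16 = 1 − 0.3715743 = 0.6284257

0.62843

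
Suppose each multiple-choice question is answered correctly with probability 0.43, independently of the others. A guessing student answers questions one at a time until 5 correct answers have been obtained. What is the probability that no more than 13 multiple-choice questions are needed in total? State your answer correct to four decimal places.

0.7254

Finishing within 13 multiple-choice questions ⇔ at least 5 successes in the first 13. With X ~ Binomial(13, 0.43), P(Y ≤ 13) = 1 − P(X ≤ 4).
  k=0: C(13,0)·0.43^0·0.57^13 = 0.000670
  k=1: C(13,1)·0.43^1·0.57^12 = 0.006575
  k=2: C(13,2)·0.43^2·0.57^11 = 0.029762
  k=3: C(13,3)·0.43^3·0.57^10 = 0.082323
  k=4: C(13,4)·0.43^4·0.57^9 = 0.155258
1 − 0.274588 = 0.725412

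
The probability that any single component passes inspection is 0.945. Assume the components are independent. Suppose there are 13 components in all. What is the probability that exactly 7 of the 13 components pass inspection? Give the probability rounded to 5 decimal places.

0.00003

X ~ Binomial(n=13, p=0.945).
P(X=7) = C(13,7) · p^7 · (1−p)^6
= 1716 · 0.67301 · 2.7681e-08 = 0.0000320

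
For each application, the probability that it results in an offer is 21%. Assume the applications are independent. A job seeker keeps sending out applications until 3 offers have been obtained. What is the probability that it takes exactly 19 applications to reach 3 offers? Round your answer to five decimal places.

Y = trial on which the third success occurs; negative binomial, r=3, p=0.21.
P(Y=19) = C(18,2) · p^3 · (1−p)^16
= 153 · 0.009261 · 0.023016 = 0.0326124

0.03261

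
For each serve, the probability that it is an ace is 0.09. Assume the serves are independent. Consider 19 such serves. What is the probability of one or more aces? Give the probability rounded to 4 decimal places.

P(at least one) = 1 − P(none) = 1 − (1 − 0.09)^19
= 1 − 0.166643 = 0.833357

0.8334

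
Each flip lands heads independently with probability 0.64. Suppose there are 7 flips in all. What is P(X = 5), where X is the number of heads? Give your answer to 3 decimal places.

0.292

X ~ Binomial(n=7, p=0.64).
P(X=5) = C(7,5) · p^5 · (1−p)^2
= 21 · 0.10737 · 0.1296 = 0.29223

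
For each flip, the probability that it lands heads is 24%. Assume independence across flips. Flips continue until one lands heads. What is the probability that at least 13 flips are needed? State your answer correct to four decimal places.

0.0371

Y = number of flips to the first success; geometric, p = 0.24.
P(Y > 12) = P(first 12 all fail) = (1−p)^12 = 0.037133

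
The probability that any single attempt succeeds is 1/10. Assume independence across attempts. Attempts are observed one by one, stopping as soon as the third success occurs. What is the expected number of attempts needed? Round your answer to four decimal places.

30.0000

Y = total attempts until the third success; negative binomial with r=3, p=0.10.
E[Y] = r / p = 3 / 0.10 = 30.000000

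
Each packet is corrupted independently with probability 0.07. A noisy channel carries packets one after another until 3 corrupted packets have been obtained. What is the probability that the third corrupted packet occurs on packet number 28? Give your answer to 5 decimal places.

Y = trial on which the third success occurs; negative binomial, r=3, p=0.07.
P(Y=28) = C(27,2) · p^3 · (1−p)^25
= 351 · 0.000343 · 0.16296 = 0.0196189

0.01962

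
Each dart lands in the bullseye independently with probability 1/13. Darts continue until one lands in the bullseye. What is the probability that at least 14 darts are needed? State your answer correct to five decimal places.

0.35326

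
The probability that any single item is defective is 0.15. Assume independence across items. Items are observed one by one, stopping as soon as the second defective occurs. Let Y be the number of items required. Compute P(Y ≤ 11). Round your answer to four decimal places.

Finishing within 11 items ⇔ at least 2 successes in the first 11. With X ~ Binomial(11, 0.15), P(Y ≤ 11) = 1 − P(X ≤ 1).
  k=0: C(11,0)·0.15^0·0.85^11 = 0.167343
  k=1: C(11,1)·0.15^1·0.85^10 = 0.324843
1 − 0.492186 = 0.507814

0.5078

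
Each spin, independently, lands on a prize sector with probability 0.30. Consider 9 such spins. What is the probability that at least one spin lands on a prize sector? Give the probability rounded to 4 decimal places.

0.9596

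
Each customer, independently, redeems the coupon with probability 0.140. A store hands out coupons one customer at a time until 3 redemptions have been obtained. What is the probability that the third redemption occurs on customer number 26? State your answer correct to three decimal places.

Y = trial on which the third success occurs; negative binomial, r=3, p=0.14.
P(Y=26) = C(25,2) · p^3 · (1−p)^23
= 300 · 0.002744 · 0.03115 = 0.02564

0.026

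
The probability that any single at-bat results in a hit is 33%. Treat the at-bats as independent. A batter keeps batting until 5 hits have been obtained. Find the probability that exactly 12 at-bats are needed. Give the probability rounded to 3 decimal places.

Y = trial on which the fifth success occurs; negative binomial, r=5, p=0.33.
P(Y=12) = C(11,4) · p^5 · (1−p)^7
= 330 · 0.0039135 · 0.060607 = 0.07827

0.078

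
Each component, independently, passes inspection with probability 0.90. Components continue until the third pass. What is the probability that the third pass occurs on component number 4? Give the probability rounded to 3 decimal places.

Y = trial on which the third success occurs; negative binomial, r=3, p=0.90.
P(Y=4) = C(3,2) · p^3 · (1−p)^1
= 3 · 0.729 · 0.1 = 0.21870

0.219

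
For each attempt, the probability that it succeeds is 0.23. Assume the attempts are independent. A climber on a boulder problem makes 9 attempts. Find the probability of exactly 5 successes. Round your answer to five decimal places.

X ~ Binomial(n=9, p=0.23).
P(X=5) = C(9,5) · p^5 · (1−p)^4
= 126 · 0.00064363 · 0.35153 = 0.0285084

0.02851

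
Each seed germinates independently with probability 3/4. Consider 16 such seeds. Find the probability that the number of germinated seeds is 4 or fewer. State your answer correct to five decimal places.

0.00004

X ~ Binomial(16, 0.75); P(X ≤ 4) = Σ C(16,k) p^k (1−p)^(16−k) over k:
  k=0: C(16,0)·0.75^0·0.25^16 = 0.0000000
  k=1: C(16,1)·0.75^1·0.25^15 = 0.0000000
  k=2: C(16,2)·0.75^2·0.25^14 = 0.0000003
  k=3: C(16,3)·0.75^3·0.25^13 = 0.0000035
  k=4: C(16,4)·0.75^4·0.25^12 = 0.0000343
Total = 0.0000381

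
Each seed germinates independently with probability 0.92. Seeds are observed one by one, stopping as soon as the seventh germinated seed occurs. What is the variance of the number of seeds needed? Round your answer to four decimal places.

Y = total seeds until the seventh success; negative binomial with r=7, p=0.92.
Var(Y) = r(1−p)/p² = 7·0.08 / 0.92² = 0.661626

0.6616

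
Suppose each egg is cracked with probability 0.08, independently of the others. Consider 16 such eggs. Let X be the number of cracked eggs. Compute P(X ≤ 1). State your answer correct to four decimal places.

0.6299

X ~ Binomial(16, 0.08); P(X ≤ 1) = Σ C(16,k) p^k (1−p)^(16−k) over k:
  k=0: C(16,0)·0.08^0·0.92^16 = 0.263394
  k=1: C(16,1)·0.08^1·0.92^15 = 0.366461
Total = 0.629854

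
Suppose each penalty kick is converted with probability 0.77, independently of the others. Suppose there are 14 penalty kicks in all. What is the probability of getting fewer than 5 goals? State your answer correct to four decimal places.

0.0002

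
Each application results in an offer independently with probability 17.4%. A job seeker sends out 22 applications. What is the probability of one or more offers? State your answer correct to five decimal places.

P(at least one) = 1 − P(none) = 1 − (1 − 0.174)^22
= 1 − 0.0149129 = 0.9850871

0.98509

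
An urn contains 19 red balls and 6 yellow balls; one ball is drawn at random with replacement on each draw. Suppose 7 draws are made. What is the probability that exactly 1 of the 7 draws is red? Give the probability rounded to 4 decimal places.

X ~ Binomial(n=7, p=0.76).
P(X=1) = C(7,1) · p^1 · (1−p)^6
= 7 · 0.76 · 0.0001911 = 0.001017

0.0010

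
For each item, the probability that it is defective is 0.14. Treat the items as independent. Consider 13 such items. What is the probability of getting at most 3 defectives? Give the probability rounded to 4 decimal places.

X ~ Binomial(13, 0.14); P(X ≤ 3) = Σ C(13,k) p^k (1−p)^(13−k) over k:
  k=0: C(13,0)·0.14^0·0.86^13 = 0.140760
  k=1: C(13,1)·0.14^1·0.86^12 = 0.297888
  k=2: C(13,2)·0.14^2·0.86^11 = 0.290960
  k=3: C(13,3)·0.14^3·0.86^10 = 0.173674
Total = 0.903282

0.9033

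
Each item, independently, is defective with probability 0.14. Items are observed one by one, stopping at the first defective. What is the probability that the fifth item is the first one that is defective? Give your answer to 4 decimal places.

0.0766

Geometric (trials to first success), p = 0.14.
P(Y = 5) = (1−p)^4 · p = 0.54701 · 0.14 = 0.076581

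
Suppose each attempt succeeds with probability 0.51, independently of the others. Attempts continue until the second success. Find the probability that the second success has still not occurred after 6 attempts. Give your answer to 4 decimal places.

Needing more than 6 attempts ⇔ fewer than 2 successes in the first 6. With X ~ Binomial(6, 0.51), P(Y > 6) = P(X ≤ 1).
  k=0: C(6,0)·0.51^0·0.49^6 = 0.013841
  k=1: C(6,1)·0.51^1·0.49^5 = 0.086437
P(X ≤ 1) = 0.100279

0.1003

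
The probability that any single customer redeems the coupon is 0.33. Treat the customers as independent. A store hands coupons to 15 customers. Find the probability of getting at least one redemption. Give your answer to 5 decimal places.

0.99754

P(at least one) = 1 − P(none) = 1 − (1 − 0.33)^15
= 1 − 0.0024611 = 0.9975389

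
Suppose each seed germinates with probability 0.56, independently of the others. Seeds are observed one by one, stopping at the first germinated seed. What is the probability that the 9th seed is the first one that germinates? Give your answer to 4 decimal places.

0.0008

Geometric (trials to first success), p = 0.56.
P(Y = 9) = (1−p)^8 · p = 0.0014048 · 0.56 = 0.000787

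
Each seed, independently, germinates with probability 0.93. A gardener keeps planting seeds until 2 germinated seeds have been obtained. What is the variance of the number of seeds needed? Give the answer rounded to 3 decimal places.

0.162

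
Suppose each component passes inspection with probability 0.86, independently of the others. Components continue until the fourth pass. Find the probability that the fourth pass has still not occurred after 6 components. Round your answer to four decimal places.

0.0395

Needing more than 6 components ⇔ fewer than 4 successes in the first 6. With X ~ Binomial(6, 0.86), P(Y > 6) = P(X ≤ 3).
  k=0: C(6,0)·0.86^0·0.14^6 = 0.000008
  k=1: C(6,1)·0.86^1·0.14^5 = 0.000278
  k=2: C(6,2)·0.86^2·0.14^4 = 0.004262
  k=3: C(6,3)·0.86^3·0.14^3 = 0.034907
P(X ≤ 3) = 0.039454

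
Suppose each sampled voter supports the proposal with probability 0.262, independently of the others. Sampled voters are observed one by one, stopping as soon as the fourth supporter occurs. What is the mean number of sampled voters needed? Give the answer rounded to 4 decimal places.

Y = total sampled voters until the fourth success; negative binomial with r=4, p=0.262.
E[Y] = r / p = 4 / 0.262 = 15.267176

15.2672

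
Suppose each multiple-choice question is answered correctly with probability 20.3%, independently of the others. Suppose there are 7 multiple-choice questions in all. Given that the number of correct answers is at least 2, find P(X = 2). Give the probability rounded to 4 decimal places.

X ~ Binomial(7, 0.203). Want P(X=2 | X≥2) = P(X=2) / P(X≥2).
P(X=2) = C(7,2)·0.203^2·0.797^5 = 0.278293
P(X≥2) = 1 − 0.204272 − 0.364203 = 0.431525
Ratio = 0.278293 / 0.431525 = 0.644907

0.6449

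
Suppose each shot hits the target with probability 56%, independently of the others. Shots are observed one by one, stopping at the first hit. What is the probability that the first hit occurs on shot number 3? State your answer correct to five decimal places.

0.10842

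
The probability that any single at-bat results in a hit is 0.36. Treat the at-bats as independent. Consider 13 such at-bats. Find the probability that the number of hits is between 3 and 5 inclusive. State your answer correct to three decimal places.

0.589

X ~ Binomial(13, 0.36); P(3 ≤ X ≤ 5) = Σ C(13,k) p^k (1−p)^(13−k) over k:
  k=3: C(13,3)·0.36^3·0.64^10 = 0.15384
  k=4: C(13,4)·0.36^4·0.64^9 = 0.21634
  k=5: C(13,5)·0.36^5·0.64^8 = 0.21904
Total = 0.58922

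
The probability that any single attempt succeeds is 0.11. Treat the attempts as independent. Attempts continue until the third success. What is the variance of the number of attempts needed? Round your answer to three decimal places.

220.661

Y = total attempts until the third success; negative binomial with r=3, p=0.11.
Var(Y) = r(1−p)/p² = 3·0.89 / 0.11² = 220.66116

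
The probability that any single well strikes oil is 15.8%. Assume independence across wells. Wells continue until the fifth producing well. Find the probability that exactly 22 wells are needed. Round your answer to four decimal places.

Y = trial on which the fifth success occurs; negative binomial, r=5, p=0.158.
P(Y=22) = C(21,4) · p^5 · (1−p)^17
= 5985 · 9.8466e-05 · 0.053741 = 0.031671

0.0317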